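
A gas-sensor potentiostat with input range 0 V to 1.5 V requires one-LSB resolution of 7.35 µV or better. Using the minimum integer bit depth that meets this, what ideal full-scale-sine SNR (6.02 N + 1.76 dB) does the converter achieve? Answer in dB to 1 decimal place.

Full-scale range = 1.5 V.
Need 2^N ≥ 1.5 V / 7.35 µV = 204100 → N_min = 18.
6.02(18) + 1.76 = 110.12 dB.

110.1 dB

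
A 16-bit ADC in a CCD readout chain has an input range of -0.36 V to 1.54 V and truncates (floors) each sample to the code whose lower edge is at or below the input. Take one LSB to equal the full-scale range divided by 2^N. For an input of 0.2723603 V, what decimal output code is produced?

Span: 1.54 V − (-0.36 V) = 1.9 V. LSB = 1.9 V / 2^16 ≈ 28.99 µV.
V_in − V_min = 0.2723603 − (-0.36) = 0.6323603 V.
Divide by LSB: 0.6323603 × 65536/1.9 = 21811.7709.
Truncating gives code 21811.

21811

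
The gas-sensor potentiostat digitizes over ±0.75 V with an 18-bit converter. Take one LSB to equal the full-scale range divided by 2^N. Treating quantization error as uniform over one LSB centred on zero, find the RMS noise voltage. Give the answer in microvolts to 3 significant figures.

Span: 0.75 V − (-0.75 V) = 1.5 V.
One LSB is 1.5 V / 262144 = 5.7220 µV.
V_rms = LSB/√12 = 5.7220 µV / √12 = 1.65 µV.

1.65 µV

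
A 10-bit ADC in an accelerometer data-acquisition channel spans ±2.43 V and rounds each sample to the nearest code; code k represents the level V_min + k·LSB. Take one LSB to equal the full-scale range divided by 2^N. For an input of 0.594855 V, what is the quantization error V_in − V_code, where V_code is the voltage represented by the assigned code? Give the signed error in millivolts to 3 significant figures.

+1.59 mV

Range = 2.43 − (-2.43) = 4.86 V. LSB = 4.86 V / 2^10 ≈ 4.746 mV.
Position in LSBs: (0.594855 − (-2.43)) × 1024/4.86 = 637.3357; rounding gives k = 637.
V_code = -2.43 + (637/1024) × 4.86 = 0.5932617188 V.
V_in − V_code = 0.594855 − (0.5932617188) = +1.59 mV.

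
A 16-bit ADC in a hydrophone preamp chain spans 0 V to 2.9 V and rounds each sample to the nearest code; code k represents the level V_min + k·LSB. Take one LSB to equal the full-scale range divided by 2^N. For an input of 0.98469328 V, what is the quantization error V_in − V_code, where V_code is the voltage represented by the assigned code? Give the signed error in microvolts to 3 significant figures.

Full-scale range = 2.9 V. LSB = 2.9 V / 2^16 ≈ 44.25 µV.
(V_in − V_min)/LSB = (0.98469328 − (0)) × 65536/2.9 = 22252.7099 → nearest code k = 22253.
V_code = V_min + k × range/2^16 = 0 + 22253 × 2.9/65536 = 0.98470611572 V.
Error = V_in − V_code = 0.98469328 − (0.98470611572) = −12.8 µV.

−12.8 µV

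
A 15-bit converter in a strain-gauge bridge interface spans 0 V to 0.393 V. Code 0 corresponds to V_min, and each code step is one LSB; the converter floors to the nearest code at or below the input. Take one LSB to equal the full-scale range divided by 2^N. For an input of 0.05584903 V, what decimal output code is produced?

4656

Full-scale range = 0.393 V. LSB = 0.393 V / 2^15 ≈ 11.99 µV.
V_in − V_min = 0.05584903 − (0) = 0.05584903 V.
Divide by LSB: 0.05584903 × 32768/0.393 = 4656.6438.
Truncating gives code 4656.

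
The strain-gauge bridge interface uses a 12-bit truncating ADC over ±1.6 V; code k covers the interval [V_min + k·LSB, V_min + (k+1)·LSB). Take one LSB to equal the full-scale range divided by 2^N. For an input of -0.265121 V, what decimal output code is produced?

The full-scale span is 1.6 − (-1.6) = 3.2 V. LSB = 3.2 V / 2^12 ≈ 0.7812 mV.
code = ⌊(V_in − V_min)/LSB⌋ = ⌊(V_in − V_min) × 2^12 / range⌋
     = ⌊(-0.265121 − (-1.6)) × 4096 / 3.2⌋ = ⌊1.334879 × 4096/3.2⌋
     = ⌊1708.645⌋ = 1708.

1708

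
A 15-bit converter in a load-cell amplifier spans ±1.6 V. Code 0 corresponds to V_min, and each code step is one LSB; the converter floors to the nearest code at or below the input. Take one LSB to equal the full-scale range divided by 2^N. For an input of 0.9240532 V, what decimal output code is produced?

The full-scale span is 1.6 − (-1.6) = 3.2 V. LSB = 3.2 V / 2^15 ≈ 97.66 µV.
V_in − V_min = 0.9240532 − (-1.6) = 2.5240532 V.
Divide by LSB: 2.5240532 × 32768/3.2 = 25846.3048.
Truncating gives code 25846.

25846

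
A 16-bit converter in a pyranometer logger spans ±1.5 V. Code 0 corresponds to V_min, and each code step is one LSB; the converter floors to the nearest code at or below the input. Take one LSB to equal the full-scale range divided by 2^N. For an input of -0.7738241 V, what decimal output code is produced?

15863

Range = 1.5 − (-1.5) = 3 V. LSB = 3 V / 2^16 ≈ 45.78 µV.
V_in − V_min = -0.7738241 − (-1.5) = 0.7261759 V.
Divide by LSB: 0.7261759 × 65536/3 = 15863.5546.
Truncating gives code 15863.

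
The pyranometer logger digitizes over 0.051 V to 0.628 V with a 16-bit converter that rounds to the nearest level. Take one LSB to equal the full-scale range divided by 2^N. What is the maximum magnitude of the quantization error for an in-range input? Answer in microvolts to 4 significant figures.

4.402 µV

Range = 0.628 − (0.051) = 0.577 V.
Step size = 0.577/65536 V = 8.80432 µV.
A rounding quantizer has |error| ≤ LSB/2 = 4.402 µV.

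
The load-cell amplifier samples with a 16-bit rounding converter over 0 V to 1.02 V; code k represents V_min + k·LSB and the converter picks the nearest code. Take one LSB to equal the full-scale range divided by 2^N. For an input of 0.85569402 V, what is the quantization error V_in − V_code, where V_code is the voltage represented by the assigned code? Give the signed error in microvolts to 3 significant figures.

V_FS = 1.02 V. LSB = 1.02 V / 2^16 ≈ 15.56 µV.
Position in LSBs: (0.85569402 − (0)) × 65536/1.02 = 54979.1797; rounding gives k = 54979.
V_code = 0 + (54979/65536) × 1.02 = 0.85569122314 V.
e = 0.85569402 − (0.85569122314) = +2.80 µV.

+2.80 µV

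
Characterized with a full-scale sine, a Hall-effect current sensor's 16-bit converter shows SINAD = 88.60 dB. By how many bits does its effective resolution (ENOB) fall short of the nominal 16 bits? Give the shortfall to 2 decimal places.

1.57 bits

ENOB = (SINAD − 1.76)/6.02 = (88.60 − 1.76)/6.02 = 14.4252 bits.
16 − 14.4252 = 1.57 bits below nominal.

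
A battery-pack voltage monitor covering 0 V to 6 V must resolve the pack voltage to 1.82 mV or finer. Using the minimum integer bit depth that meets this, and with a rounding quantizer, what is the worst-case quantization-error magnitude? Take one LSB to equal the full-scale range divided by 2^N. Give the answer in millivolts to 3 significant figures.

Span = 6 V.
Levels needed ≥ 6/1.82 mV = 3297. 2^12 = 4096 suffices, so N_min = 12.
One LSB is 6 V / 4096 = 1.4648 mV.
|e|_max = LSB/2 = 0.732 mV.

0.732 mV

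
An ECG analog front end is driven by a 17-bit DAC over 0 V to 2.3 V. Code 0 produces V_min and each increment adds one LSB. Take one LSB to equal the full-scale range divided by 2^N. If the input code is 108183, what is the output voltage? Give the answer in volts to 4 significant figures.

1.898 V

V_FS = 2.3 V. LSB = 2.3 V / 2^17.
Output = V_min + (108183/131072) × range = 0 + 0.825371 × 2.3 V
      = 0 V + 1.89835 V = 1.89835 V.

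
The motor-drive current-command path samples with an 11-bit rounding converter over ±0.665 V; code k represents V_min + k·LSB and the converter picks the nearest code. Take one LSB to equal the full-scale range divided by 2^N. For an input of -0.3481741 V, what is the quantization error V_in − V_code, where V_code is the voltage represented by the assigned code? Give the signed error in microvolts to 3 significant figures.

−88.2 µV

Span: 0.665 V − (-0.665 V) = 1.33 V. LSB = 1.33 V / 2^11 ≈ 0.6494 mV.
Position in LSBs: (-0.3481741 − (-0.665)) × 2048/1.33 = 487.8642; rounding gives k = 488.
V_code = V_min + k × range/2^11 = -0.665 + 488 × 1.33/2048 = -0.3480859375 V.
Error = V_in − V_code = -0.3481741 − (-0.3480859375) = −88.2 µV.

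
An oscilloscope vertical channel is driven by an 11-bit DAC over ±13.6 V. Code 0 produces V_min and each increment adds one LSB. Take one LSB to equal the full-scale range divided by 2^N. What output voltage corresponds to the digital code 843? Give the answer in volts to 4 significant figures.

Full-scale range = 13.6 V − (-13.6 V) = 27.2 V. LSB = 27.2 V / 2^11.
V_out = -13.6 + 843 × (27.2/2048) V
      = -13.6 V + 11.1961 V = -2.40391 V.

-2.404 V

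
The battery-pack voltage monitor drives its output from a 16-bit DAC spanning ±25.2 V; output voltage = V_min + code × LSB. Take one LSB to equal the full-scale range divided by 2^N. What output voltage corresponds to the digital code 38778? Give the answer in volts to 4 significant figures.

4.622 V

Full-scale range = 25.2 V − (-25.2 V) = 50.4 V. LSB = 50.4 V / 2^16.
V_out = -25.2 + 38778 × (50.4/65536) V
      = -25.2 + 29.8219 = 4.62195 V.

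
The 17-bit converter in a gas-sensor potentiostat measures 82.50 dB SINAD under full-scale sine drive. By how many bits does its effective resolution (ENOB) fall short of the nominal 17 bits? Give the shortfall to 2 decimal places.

N_eff = (82.50 − 1.76)/6.02 = 13.4120 bits.
17 − 13.4120 = 3.59 bits below nominal.

3.59 bits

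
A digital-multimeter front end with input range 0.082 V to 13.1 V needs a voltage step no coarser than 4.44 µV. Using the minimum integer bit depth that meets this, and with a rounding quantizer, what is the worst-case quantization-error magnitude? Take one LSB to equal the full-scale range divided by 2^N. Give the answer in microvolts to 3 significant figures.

1.55 µV

Range = 13.1 − (0.082) = 13.018 V.
Need 2^N ≥ 13.018 V / 4.44 µV = 2.932e6 → N_min = 22.
LSB = 13.018 V ÷ 2^22 = 13.018/4194304 V = 3.1037 µV.
|e|_max = LSB/2 = 1.55 µV.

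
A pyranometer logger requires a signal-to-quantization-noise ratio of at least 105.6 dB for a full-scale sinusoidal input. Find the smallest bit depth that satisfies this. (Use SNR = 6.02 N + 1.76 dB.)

Solving 6.02 N ≥ 105.6 − 1.76: N ≥ 17.249. Round up → N = 18.

18 bits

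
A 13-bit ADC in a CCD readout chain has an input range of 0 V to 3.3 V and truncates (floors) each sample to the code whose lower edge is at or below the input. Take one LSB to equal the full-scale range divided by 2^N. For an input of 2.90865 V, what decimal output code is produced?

V_FS = 3.3 V. LSB = 3.3 V / 2^13 ≈ 402.8 µV.
code = ⌊(V_in − V_min)/LSB⌋ = ⌊(V_in − V_min) × 2^13 / range⌋
     = ⌊(2.90865 − (0)) × 8192 / 3.3⌋ = ⌊2.90865 × 8192/3.3⌋
     = ⌊7220.503⌋ = 7220.

7220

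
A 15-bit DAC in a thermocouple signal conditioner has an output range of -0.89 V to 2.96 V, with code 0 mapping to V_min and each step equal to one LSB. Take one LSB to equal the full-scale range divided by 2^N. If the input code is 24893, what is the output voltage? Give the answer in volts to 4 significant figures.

2.035 V

Range = 2.96 − (-0.89) = 3.85 V. LSB = 3.85 V / 2^15.
V_out = -0.89 + 24893 × (3.85/32768) V
      = -0.89 V + 2.92475 V = 2.03475 V.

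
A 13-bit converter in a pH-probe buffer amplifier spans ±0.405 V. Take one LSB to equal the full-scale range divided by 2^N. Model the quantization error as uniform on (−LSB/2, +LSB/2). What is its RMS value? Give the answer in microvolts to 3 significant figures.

Span: 0.405 V − (-0.405 V) = 0.81 V.
LSB = 0.81 V / 2^13 = 98.877 µV.
RMS of a uniform error over width LSB is LSB/√12 = 28.5 µV.

28.5 µV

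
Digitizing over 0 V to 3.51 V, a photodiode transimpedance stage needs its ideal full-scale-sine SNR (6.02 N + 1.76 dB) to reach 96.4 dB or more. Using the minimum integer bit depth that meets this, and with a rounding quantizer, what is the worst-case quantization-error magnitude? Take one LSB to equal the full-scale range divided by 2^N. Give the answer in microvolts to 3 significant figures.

26.8 µV

V_FS = 3.51 V.
N ≥ (96.4 − 1.76)/6.02 = 15.721 → N_min = 16.
Step size = 3.51/65536 V = 53.558 µV.
Half an LSB is 26.8 µV.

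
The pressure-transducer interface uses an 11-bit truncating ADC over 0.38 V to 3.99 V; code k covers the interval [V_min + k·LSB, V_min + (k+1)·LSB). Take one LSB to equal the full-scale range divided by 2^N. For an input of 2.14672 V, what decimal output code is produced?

Full-scale range = 3.99 V − (0.38 V) = 3.61 V. LSB = 3.61 V / 2^11 ≈ 1.763 mV.
(V_in − V_min) × 2^11/range = (2.14672 − (0.38)) × 2048/3.61 = 1002.283.
Floor → code = 1002.

1002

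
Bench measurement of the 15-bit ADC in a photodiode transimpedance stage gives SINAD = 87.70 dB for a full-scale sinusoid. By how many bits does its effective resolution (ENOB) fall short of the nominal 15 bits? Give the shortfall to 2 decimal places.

Effective bits = (87.70 − 1.76)/6.02 = 14.2757.
15 − 14.2757 = 0.72 bits below nominal.

0.72 bits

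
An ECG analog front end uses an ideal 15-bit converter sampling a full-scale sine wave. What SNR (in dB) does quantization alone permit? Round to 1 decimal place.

6.02(15) + 1.76 = 90.30 + 1.76 = 92.06 dB.

92.1 dB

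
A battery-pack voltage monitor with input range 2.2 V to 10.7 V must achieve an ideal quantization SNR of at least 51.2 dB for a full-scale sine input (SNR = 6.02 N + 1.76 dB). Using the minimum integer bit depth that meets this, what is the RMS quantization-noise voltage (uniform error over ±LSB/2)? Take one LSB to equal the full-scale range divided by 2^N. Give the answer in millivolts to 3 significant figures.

4.79 mV

Range = 10.7 − (2.2) = 8.5 V.
Required N = ⌈(51.2 − 1.76)/6.02⌉ = ⌈8.213⌉ = 9.
LSB = 8.5 V ÷ 2^9 = 8.5/512 V = 16.602 mV.
V_rms = LSB/√12 = 4.79 mV.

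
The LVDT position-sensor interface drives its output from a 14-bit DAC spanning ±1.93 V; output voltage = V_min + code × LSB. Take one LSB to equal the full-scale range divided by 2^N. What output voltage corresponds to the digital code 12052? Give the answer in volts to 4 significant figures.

0.9094 V

The full-scale span is 1.93 − (-1.93) = 3.86 V. LSB = 3.86 V / 2^14.
V_out = -1.93 + 12052 × (3.86/16384) V
      = -1.93 V + 2.83940 V = 0.909399 V.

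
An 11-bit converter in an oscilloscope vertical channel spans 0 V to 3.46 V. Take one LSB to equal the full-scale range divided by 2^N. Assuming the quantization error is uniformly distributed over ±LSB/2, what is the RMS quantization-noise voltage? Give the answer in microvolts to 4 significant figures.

Range is 3.46 V.
LSB = 3.46 V ÷ 2^11 = 3.46/2048 V = 1.68945 mV.
V_rms = LSB/√12 = 1.68945 mV / √12 = 487.7 µV.

487.7 µV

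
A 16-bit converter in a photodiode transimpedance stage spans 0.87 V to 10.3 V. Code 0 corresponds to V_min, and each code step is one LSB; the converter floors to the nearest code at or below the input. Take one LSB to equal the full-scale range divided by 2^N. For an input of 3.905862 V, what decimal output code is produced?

Range = 10.3 − (0.87) = 9.43 V. LSB = 9.43 V / 2^16 ≈ 143.9 µV.
code = ⌊(V_in − V_min)/LSB⌋ = ⌊(V_in − V_min) × 2^16 / range⌋
     = ⌊(3.905862 − (0.87)) × 65536 / 9.43⌋ = ⌊3.035862 × 65536/9.43⌋
     = ⌊21098.436⌋ = 21098.

21098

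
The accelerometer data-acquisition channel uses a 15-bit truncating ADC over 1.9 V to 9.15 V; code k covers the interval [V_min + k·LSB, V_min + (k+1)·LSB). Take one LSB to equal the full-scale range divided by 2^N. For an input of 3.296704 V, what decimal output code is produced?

Span: 9.15 V − (1.9 V) = 7.25 V. LSB = 7.25 V / 2^15 ≈ 221.3 µV.
V_in − V_min = 3.296704 − (1.9) = 1.396704 V.
Divide by LSB: 1.396704 × 32768/7.25 = 6312.7168.
Truncating gives code 6312.

6312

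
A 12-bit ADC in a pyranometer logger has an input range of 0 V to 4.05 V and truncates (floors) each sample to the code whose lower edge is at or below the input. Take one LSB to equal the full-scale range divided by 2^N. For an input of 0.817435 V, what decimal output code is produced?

826

Range is 4.05 V. LSB = 4.05 V / 2^12 ≈ 0.9888 mV.
V_in − V_min = 0.817435 − (0) = 0.817435 V.
Divide by LSB: 0.817435 × 4096/4.05 = 826.7194.
Truncating gives code 826.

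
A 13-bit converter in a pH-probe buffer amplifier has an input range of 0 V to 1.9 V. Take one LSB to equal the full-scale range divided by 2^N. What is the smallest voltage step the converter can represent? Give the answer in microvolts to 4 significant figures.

231.9 µV

Range is 1.9 V.
2^13 = 8192 levels.
LSB = 1.9 V / 2^13 = 231.9 µV.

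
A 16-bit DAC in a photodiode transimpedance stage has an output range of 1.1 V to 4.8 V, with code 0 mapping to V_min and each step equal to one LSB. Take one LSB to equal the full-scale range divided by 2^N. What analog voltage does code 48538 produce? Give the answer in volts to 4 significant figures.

Span: 4.8 V − (1.1 V) = 3.7 V. LSB = 3.7 V / 2^16.
Output = V_min + (48538/65536) × range = 1.1 + 0.740631 × 3.7 V
      = 1.1 + 2.74034 = 3.84034 V.

3.840 V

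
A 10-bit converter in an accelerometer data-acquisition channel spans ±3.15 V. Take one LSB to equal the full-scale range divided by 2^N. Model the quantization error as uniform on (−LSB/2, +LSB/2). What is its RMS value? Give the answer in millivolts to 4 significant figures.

1.776 mV

Span: 3.15 V − (-3.15 V) = 6.3 V.
One LSB is 6.3 V / 1024 = 6.15234 mV.
For a uniform distribution on [−LSB/2, +LSB/2], V_rms = LSB/√12 = 6.15234 mV/3.4641 = 1.776 mV.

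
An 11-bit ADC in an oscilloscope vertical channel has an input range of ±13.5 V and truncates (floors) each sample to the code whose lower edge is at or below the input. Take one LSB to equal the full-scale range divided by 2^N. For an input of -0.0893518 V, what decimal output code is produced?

Full-scale range = 13.5 V − (-13.5 V) = 27 V. LSB = 27 V / 2^11 ≈ 13.18 mV.
V_in − V_min = -0.0893518 − (-13.5) = 13.4106482 V.
Divide by LSB: 13.4106482 × 2048/27 = 1017.2225.
Truncating gives code 1017.

1017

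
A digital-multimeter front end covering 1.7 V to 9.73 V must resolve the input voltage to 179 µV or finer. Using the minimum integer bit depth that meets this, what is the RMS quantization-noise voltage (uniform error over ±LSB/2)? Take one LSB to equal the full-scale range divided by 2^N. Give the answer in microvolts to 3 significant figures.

The full-scale span is 9.73 − (1.7) = 8.03 V.
8.03 V / 179 µV = 44860. Since 2^15 = 32768 and 2^16 = 65536, N = 16.
Step size = 8.03/65536 V = 122.53 µV.
V_rms = LSB/√12 = 35.4 µV.

35.4 µV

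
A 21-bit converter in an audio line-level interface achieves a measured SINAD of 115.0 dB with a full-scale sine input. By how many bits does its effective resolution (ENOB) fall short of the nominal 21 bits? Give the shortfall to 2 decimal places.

2.19 bits

Effective bits = (115.0 − 1.76)/6.02 = 18.8106.
21 − 18.8106 = 2.19 bits below nominal.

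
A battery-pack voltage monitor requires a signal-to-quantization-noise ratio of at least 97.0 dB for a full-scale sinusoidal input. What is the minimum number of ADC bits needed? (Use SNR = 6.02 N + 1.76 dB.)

16 bits

Required N = ⌈(97.0 − 1.76)/6.02⌉ = ⌈15.821⌉ = 16.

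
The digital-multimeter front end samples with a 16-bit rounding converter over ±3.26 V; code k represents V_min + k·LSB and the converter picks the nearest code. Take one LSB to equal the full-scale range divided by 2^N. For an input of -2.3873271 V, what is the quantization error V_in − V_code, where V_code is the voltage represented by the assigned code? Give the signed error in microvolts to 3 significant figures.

Full-scale range = 3.26 V − (-3.26 V) = 6.52 V. LSB = 6.52 V / 2^16 ≈ 99.49 µV.
(-2.3873271 − (-3.26)) / LSB = 0.8726729 × 65536/6.52 = 8771.7011. Nearest integer: k = 8772.
V_code = -3.26 + (8772/65536) × 6.52 = -2.3872973633 V.
e = -2.3873271 − (-2.3872973633) = −29.7 µV.

−29.7 µV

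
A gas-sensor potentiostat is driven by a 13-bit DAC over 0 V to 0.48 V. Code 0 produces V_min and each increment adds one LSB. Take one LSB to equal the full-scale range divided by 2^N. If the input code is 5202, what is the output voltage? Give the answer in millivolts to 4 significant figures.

304.8 mV

Range is 0.48 V. LSB = 0.48 V / 2^13.
Output = V_min + (5202/8192) × range = 0 + 0.635010 × 0.48 V
      = 0 V + 0.304805 V = 0.304805 V.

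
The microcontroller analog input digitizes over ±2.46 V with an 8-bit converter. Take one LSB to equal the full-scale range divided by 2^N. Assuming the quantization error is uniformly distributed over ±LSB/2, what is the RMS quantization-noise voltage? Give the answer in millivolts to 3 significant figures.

5.55 mV

The full-scale span is 2.46 − (-2.46) = 4.92 V.
One LSB is 4.92 V / 256 = 19.219 mV.
σ_q = LSB/√12 = 19.219 mV/3.4641 = 5.55 mV.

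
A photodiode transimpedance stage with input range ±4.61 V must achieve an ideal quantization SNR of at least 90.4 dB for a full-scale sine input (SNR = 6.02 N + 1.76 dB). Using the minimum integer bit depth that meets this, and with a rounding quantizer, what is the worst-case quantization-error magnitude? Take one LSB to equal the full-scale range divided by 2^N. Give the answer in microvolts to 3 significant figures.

Range = 4.61 − (-4.61) = 9.22 V.
6.02 N + 1.76 ≥ 90.4 gives N ≥ 14.724, so the minimum integer is 15.
LSB = 9.22 V / 2^15 = 281.37 µV.
|e|_max = LSB/2 = 141 µV.

141 µV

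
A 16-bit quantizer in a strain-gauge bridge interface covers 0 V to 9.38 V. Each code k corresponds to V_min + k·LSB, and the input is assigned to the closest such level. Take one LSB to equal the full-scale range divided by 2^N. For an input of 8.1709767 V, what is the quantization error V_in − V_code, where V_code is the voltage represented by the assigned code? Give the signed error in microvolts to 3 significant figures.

V_FS = 9.38 V. LSB = 9.38 V / 2^16 ≈ 143.1 µV.
Position in LSBs: (8.1709767 − (0)) × 65536/9.38 = 57088.8197; rounding gives k = 57089.
V_code = 0 + (57089/65536) × 9.38 = 8.1710025024 V.
Error = V_in − V_code = 8.1709767 − (8.1710025024) = −25.8 µV.

−25.8 µV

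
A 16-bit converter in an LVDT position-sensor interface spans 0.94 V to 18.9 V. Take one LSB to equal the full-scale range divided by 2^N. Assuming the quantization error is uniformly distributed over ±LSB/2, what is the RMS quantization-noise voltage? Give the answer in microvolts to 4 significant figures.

Full-scale range = 18.9 V − (0.94 V) = 17.96 V.
One LSB is 17.96 V / 65536 = 274.048 µV.
σ_q = LSB/√12 = 274.048 µV/3.4641 = 79.11 µV.

79.11 µV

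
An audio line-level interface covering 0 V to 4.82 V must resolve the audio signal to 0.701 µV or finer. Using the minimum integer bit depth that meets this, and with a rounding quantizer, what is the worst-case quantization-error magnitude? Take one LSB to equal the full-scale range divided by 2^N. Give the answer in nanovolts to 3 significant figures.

287 nV

Span = 4.82 V.
Levels needed ≥ 4.82/0.701 µV = 6.876e6. 2^23 = 8388608 suffices, so N_min = 23.
LSB = 4.82 V / 2^23 = 0.57459 µV.
Max error for round-to-nearest is LSB/2 = 287 nV.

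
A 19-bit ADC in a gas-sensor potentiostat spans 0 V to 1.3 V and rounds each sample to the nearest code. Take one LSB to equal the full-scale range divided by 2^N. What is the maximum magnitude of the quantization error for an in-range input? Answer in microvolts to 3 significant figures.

V_FS = 1.3 V.
Step size = 1.3/524288 V = 2.4796 µV.
A rounding quantizer has |error| ≤ LSB/2 = 1.24 µV.

1.24 µV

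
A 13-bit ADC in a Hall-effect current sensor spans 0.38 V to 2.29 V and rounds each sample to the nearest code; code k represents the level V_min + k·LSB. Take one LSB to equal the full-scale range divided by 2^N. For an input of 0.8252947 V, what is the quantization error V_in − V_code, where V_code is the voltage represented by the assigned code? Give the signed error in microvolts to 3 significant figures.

Span: 2.29 V − (0.38 V) = 1.91 V. LSB = 1.91 V / 2^13 ≈ 233.2 µV.
(V_in − V_min)/LSB = (0.8252947 − (0.38)) × 8192/1.91 = 1909.8713 → nearest code k = 1910.
V_code = 0.38 + (1910/8192) × 1.91 = 0.8253247070 V.
Error = V_in − V_code = 0.8252947 − (0.8253247070) = −30.0 µV.

−30.0 µV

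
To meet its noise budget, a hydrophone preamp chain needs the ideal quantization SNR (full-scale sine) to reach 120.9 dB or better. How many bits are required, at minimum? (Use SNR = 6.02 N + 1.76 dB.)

Required N = ⌈(120.9 − 1.76)/6.02⌉ = ⌈19.791⌉ = 20.

20 bits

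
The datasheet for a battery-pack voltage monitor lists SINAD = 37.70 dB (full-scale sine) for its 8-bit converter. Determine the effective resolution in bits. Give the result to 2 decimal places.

5.97 bits

(37.70 − 1.76) / 6.02 = 35.94/6.02 = 5.9701 effective bits.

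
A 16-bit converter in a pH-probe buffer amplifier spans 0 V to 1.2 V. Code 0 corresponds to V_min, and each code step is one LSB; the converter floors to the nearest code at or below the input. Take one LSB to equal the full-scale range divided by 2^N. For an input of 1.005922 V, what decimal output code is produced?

54936

Range is 1.2 V. LSB = 1.2 V / 2^16 ≈ 18.31 µV.
(V_in − V_min) × 2^16/range = (1.005922 − (0)) × 65536/1.2 = 54936.753.
Floor → code = 54936.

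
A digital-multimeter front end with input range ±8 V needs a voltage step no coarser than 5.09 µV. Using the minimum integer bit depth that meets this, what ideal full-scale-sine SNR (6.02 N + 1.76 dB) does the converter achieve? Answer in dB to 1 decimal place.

134.2 dB

Full-scale range = 8 V − (-8 V) = 16 V.
16 V / 5.09 µV = 3.143e6. Since 2^21 = 2097152 and 2^22 = 4194304, N = 22.
Ideal SNR at N = 22: 6.02·22 + 1.76 = 134.2 dB.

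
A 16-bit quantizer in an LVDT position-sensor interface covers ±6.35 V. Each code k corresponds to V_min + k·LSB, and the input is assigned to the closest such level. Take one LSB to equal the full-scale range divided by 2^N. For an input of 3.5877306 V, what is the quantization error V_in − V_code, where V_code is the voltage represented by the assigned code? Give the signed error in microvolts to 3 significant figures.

−34.9 µV

The full-scale span is 6.35 − (-6.35) = 12.7 V. LSB = 12.7 V / 2^16 ≈ 193.8 µV.
Position in LSBs: (3.5877306 − (-6.35)) × 65536/12.7 = 51281.8199; rounding gives k = 51282.
Reconstructed level: -6.35 + 51282 × 12.7/65536 V = 3.5877655029 V.
Error = V_in − V_code = 3.5877306 − (3.5877655029) = −34.9 µV.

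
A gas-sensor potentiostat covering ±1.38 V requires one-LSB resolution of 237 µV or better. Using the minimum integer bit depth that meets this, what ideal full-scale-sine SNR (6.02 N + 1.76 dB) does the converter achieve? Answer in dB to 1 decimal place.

Span: 1.38 V − (-1.38 V) = 2.76 V.
2.76 V / 237 µV = 11650. Since 2^13 = 8192 and 2^14 = 16384, N = 14.
Ideal SNR at N = 14: 6.02·14 + 1.76 = 86.0 dB.

86.0 dB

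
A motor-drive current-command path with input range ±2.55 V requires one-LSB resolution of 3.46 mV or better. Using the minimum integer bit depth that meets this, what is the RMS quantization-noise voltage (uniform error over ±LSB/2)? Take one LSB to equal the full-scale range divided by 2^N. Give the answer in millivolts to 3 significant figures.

Full-scale range = 2.55 V − (-2.55 V) = 5.1 V.
Required number of levels: 5.1/3.46 mV = 1474.0; smallest N with 2^N ≥ that is 11.
Step size = 5.1/2048 V = 2.4902 mV.
RMS noise = LSB/√12 = 0.719 mV.

0.719 mV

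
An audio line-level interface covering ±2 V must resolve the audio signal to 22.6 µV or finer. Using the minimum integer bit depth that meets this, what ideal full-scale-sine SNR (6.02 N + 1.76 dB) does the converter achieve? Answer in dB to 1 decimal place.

Span: 2 V − (-2 V) = 4 V.
Levels needed ≥ 4/22.6 µV = 177000. 2^18 = 262144 suffices, so N_min = 18.
6.02(18) + 1.76 = 110.12 dB.

110.1 dB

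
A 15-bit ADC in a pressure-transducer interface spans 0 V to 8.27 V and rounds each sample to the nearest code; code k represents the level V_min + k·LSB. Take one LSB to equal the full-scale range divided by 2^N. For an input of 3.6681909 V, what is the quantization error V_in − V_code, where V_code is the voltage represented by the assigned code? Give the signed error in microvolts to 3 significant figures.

+94.6 µV

Range is 8.27 V. LSB = 8.27 V / 2^15 ≈ 252.4 µV.
(V_in − V_min)/LSB = (3.6681909 − (0)) × 32768/8.27 = 14534.3748 → nearest code k = 14534.
Reconstructed level: 0 + 14534 × 8.27/32768 V = 3.6680963135 V.
Error = V_in − V_code = 3.6681909 − (3.6680963135) = +94.6 µV.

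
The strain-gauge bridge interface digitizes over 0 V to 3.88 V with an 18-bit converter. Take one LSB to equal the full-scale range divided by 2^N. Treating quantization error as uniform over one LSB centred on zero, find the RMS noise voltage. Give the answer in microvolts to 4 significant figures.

V_FS = 3.88 V.
One LSB is 3.88 V / 262144 = 14.8010 µV.
V_rms = LSB/√12 = 14.8010 µV / √12 = 4.273 µV.

4.273 µV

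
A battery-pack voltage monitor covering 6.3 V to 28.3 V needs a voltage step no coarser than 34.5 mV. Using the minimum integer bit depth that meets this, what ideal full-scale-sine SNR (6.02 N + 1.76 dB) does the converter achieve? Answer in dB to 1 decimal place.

Full-scale range = 28.3 V − (6.3 V) = 22 V.
22 V / 34.5 mV = 637.7. Since 2^9 = 512 and 2^10 = 1024, N = 10.
SNR = 6.02 × 10 + 1.76 = 61.96 dB.

62.0 dB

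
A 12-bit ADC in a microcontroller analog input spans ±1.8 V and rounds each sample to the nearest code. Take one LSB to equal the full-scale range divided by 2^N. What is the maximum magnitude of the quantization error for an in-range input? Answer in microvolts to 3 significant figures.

439 µV

Full-scale range = 1.8 V − (-1.8 V) = 3.6 V.
One LSB is 3.6 V / 4096 = 0.87891 mV.
Worst-case error for round-to-nearest is half an LSB: 439 µV.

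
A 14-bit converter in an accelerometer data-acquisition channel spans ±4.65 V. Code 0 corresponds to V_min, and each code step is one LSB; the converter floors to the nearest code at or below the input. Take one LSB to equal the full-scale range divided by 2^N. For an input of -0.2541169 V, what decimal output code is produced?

Range = 4.65 − (-4.65) = 9.3 V. LSB = 9.3 V / 2^14 ≈ 0.5676 mV.
code = ⌊(V_in − V_min)/LSB⌋ = ⌊(V_in − V_min) × 2^14 / range⌋
     = ⌊(-0.2541169 − (-4.65)) × 16384 / 9.3⌋ = ⌊4.3958831 × 16384/9.3⌋
     = ⌊7744.317⌋ = 7744.

7744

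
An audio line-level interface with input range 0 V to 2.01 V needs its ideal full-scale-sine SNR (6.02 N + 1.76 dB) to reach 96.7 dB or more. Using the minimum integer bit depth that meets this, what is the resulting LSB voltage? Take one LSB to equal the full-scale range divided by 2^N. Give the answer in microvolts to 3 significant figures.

30.7 µV

Span = 2.01 V.
Solving 6.02 N ≥ 96.7 − 1.76: N ≥ 15.771. Round up → N = 16.
Step size = 2.01/65536 V = 30.7 µV.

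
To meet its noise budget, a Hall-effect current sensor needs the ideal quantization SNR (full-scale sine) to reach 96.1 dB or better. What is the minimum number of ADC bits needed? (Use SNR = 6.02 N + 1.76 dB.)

16 bits

Solving 6.02 N ≥ 96.1 − 1.76: N ≥ 15.671. Round up → N = 16.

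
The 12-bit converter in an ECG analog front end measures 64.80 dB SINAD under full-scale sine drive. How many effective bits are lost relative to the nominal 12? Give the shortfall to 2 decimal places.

1.53 bits

Effective bits = (64.80 − 1.76)/6.02 = 10.4718.
Shortfall = 12 − 10.4718 = 1.5282 bits.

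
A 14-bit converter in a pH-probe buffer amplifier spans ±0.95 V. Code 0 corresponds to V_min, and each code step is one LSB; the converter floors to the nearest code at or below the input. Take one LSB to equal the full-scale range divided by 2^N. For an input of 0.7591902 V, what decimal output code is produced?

Range = 0.95 − (-0.95) = 1.9 V. LSB = 1.9 V / 2^14 ≈ 116.0 µV.
(V_in − V_min) × 2^14/range = (0.7591902 − (-0.95)) × 16384/1.9 = 14738.617.
Floor → code = 14738.

14738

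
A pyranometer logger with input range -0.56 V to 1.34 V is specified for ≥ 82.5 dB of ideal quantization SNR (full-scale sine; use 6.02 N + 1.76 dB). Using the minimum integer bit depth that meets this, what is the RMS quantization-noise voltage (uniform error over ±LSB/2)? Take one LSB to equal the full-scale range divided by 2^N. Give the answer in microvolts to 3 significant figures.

33.5 µV

Span: 1.34 V − (-0.56 V) = 1.9 V.
Required N = ⌈(82.5 − 1.76)/6.02⌉ = ⌈13.412⌉ = 14.
Step size = 1.9/16384 V = 115.97 µV.
σ_q = LSB/√12 = 115.97 µV/3.4641 = 33.5 µV.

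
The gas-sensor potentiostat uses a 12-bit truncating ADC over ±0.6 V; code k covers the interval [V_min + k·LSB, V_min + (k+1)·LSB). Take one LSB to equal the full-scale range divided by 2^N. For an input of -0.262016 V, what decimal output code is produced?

The full-scale span is 0.6 − (-0.6) = 1.2 V. LSB = 1.2 V / 2^12 ≈ 293.0 µV.
V_in − V_min = -0.262016 − (-0.6) = 0.337984 V.
Divide by LSB: 0.337984 × 4096/1.2 = 1153.6521.
Truncating gives code 1153.

1153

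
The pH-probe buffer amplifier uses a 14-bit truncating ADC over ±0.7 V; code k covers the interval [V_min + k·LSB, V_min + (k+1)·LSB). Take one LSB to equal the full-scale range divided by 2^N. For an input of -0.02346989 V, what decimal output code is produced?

7917

Range = 0.7 − (-0.7) = 1.4 V. LSB = 1.4 V / 2^14 ≈ 85.45 µV.
code = ⌊(V_in − V_min)/LSB⌋ = ⌊(V_in − V_min) × 2^14 / range⌋
     = ⌊(-0.02346989 − (-0.7)) × 16384 / 1.4⌋ = ⌊0.67653011 × 16384/1.4⌋
     = ⌊7917.335⌋ = 7917.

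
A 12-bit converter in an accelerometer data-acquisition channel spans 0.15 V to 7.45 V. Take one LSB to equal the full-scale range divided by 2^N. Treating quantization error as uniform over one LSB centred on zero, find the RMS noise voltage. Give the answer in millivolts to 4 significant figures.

Full-scale range = 7.45 V − (0.15 V) = 7.3 V.
LSB = 7.3 V ÷ 2^12 = 7.3/4096 V = 1.78223 mV.
RMS of a uniform error over width LSB is LSB/√12 = 0.5145 mV.

0.5145 mV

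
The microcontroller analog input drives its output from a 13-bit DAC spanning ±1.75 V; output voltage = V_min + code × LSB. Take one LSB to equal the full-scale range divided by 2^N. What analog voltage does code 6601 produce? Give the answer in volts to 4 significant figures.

The full-scale span is 1.75 − (-1.75) = 3.5 V. LSB = 3.5 V / 2^13.
V_out = V_min + code × LSB = -1.75 V + 6601 × 3.5 V / 8192
      = -1.75 + 2.82025 = 1.07025 V.

1.070 V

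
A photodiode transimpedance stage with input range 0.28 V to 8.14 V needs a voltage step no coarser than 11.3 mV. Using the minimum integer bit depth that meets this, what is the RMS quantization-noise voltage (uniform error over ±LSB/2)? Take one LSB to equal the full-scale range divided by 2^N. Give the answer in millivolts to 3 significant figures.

2.22 mV

The full-scale span is 8.14 − (0.28) = 7.86 V.
Need 2^N ≥ 7.86 V / 11.3 mV = 695.6 → N_min = 10.
One LSB is 7.86 V / 1024 = 7.6758 mV.
RMS noise = LSB/√12 = 2.22 mV.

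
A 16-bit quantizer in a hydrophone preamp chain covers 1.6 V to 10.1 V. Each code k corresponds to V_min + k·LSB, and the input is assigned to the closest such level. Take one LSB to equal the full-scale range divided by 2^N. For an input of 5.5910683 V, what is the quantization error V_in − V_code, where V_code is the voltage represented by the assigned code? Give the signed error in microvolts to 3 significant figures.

−51.1 µV

The full-scale span is 10.1 − (1.6) = 8.5 V. LSB = 8.5 V / 2^16 ≈ 129.7 µV.
(5.5910683 − (1.6)) / LSB = 3.9910683 × 65536/8.5 = 30771.6061. Nearest integer: k = 30772.
Reconstructed level: 1.6 + 30772 × 8.5/65536 V = 5.5911193848 V.
V_in − V_code = 5.5910683 − (5.5911193848) = −51.1 µV.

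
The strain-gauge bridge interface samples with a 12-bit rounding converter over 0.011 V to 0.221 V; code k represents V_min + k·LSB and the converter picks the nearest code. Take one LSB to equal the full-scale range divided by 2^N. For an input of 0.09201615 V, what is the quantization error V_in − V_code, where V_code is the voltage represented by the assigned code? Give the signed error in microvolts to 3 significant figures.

+10.3 µV

Full-scale range = 0.221 V − (0.011 V) = 0.21 V. LSB = 0.21 V / 2^12 ≈ 51.27 µV.
Position in LSBs: (0.09201615 − (0.011)) × 4096/0.21 = 1580.2007; rounding gives k = 1580.
V_code = 0.011 + (1580/4096) × 0.21 = 0.09200585938 V.
Error = V_in − V_code = 0.09201615 − (0.09200585938) = +10.3 µV.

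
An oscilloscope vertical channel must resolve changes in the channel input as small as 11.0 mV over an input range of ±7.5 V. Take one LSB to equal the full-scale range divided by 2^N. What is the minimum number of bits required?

11 bits

Span: 7.5 V − (-7.5 V) = 15 V.
Required number of levels: 15/11.0 mV = 1363.6; smallest N with 2^N ≥ that is 11.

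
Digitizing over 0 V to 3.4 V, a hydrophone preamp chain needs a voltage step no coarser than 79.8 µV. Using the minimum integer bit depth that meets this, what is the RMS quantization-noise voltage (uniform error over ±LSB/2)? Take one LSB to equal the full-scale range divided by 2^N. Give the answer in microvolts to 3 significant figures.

Full-scale range = 3.4 V.
Required number of levels: 3.4/79.8 µV = 42607; smallest N with 2^N ≥ that is 16.
One LSB is 3.4 V / 65536 = 51.880 µV.
V_rms = LSB/√12 = 15.0 µV.

15.0 µV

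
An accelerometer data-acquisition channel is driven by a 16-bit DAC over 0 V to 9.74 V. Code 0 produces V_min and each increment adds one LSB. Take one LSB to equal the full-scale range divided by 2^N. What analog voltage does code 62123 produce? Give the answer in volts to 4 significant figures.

V_FS = 9.74 V. LSB = 9.74 V / 2^16.
V_out = 0 + 62123 × (9.74/65536) V
      = 0 + 9.23276 = 9.23276 V.

9.233 V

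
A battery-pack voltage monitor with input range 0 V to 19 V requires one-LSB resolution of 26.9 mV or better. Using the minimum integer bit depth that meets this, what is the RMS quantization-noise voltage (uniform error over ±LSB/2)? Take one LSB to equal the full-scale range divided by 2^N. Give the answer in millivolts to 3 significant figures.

5.36 mV

Full-scale range = 19 V.
Need 2^N ≥ 19 V / 26.9 mV = 706.3 → N_min = 10.
LSB = 19 V ÷ 2^10 = 19/1024 V = 18.555 mV.
V_rms = LSB/√12 = 5.36 mV.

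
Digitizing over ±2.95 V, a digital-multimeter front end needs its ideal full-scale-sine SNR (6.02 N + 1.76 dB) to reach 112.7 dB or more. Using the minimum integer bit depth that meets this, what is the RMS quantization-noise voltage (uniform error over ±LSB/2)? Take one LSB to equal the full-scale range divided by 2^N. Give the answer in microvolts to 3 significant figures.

3.25 µV

The full-scale span is 2.95 − (-2.95) = 5.9 V.
Solving 6.02 N ≥ 112.7 − 1.76: N ≥ 18.429. Round up → N = 19.
LSB = 5.9 V / 2^19 = 11.253 µV.
V_rms = LSB/√12 = 3.25 µV.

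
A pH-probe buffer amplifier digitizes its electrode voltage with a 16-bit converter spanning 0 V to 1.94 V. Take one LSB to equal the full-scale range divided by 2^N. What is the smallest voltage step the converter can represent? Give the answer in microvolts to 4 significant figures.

29.60 µV

V_FS = 1.94 V.
There are 2^16 = 65536 steps.
One LSB is 1.94 V / 65536 = 29.60 µV.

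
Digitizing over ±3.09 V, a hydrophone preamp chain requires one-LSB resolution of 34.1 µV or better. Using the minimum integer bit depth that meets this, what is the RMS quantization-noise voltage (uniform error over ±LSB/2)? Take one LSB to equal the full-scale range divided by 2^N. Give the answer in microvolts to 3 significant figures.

Span: 3.09 V − (-3.09 V) = 6.18 V.
Need 2^N ≥ 6.18 V / 34.1 µV = 181200 → N_min = 18.
One LSB is 6.18 V / 262144 = 23.575 µV.
σ_q = LSB/√12 = 23.575 µV/3.4641 = 6.81 µV.

6.81 µV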